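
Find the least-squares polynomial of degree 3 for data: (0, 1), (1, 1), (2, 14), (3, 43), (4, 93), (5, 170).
8/9 + (-1493/378)x + (911/252)x² + (85/108)x³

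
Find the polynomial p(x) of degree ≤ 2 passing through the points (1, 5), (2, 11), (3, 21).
2*x**2 + 3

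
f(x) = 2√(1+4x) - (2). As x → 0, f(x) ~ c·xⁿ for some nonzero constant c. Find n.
1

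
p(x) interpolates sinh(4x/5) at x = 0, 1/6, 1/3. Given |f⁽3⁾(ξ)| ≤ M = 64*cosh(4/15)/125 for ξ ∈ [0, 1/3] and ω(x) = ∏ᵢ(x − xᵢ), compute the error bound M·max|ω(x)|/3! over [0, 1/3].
8*sqrt(3)*cosh(4/15)/91125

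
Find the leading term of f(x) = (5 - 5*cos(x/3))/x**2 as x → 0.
5/18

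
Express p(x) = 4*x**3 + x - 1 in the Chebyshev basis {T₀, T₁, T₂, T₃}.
-T₀ + (4)T₁ + T₃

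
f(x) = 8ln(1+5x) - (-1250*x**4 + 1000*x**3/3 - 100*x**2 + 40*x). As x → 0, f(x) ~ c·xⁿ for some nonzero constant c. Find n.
5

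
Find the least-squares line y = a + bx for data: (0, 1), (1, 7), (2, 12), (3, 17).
a = 13/10, b = 53/10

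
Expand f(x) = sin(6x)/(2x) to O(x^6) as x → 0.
3 - 18*x**2 + 162*x**4/5 + O(x**6)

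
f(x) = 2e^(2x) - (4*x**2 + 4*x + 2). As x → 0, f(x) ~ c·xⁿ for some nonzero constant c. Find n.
3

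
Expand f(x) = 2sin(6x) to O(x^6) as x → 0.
12*x - 72*x**3 + 648*x**5/5 + O(x**6)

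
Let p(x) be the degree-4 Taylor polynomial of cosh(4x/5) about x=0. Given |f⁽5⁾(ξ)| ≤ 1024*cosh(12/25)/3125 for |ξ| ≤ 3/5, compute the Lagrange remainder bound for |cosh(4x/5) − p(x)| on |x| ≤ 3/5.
10368*cosh(12/25)/48828125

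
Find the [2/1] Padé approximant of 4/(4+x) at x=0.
1/(x/4 + 1)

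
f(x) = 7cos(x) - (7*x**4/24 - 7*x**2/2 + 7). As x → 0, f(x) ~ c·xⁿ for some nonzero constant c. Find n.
6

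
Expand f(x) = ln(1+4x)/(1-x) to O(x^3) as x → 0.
4*x - 4*x**2 + O(x**3)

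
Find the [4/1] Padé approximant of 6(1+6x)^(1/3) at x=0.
(32*x**4 - 128*x**3/5 + 144*x**2/5 + 192*x/5 + 6)/(22*x/5 + 1)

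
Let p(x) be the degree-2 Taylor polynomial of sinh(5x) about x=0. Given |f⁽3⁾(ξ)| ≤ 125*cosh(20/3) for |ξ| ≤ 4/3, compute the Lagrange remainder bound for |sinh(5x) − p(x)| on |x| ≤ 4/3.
4000*cosh(20/3)/81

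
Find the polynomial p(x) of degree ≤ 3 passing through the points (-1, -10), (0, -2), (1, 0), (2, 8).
2*x**3 - 3*x**2 + 3*x - 2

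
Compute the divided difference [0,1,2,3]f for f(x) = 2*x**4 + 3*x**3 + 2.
15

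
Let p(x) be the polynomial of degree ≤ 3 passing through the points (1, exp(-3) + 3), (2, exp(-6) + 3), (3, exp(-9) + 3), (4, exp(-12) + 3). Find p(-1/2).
(-189*exp(6) - 35 + 135*exp(3) + 105*exp(9) + 48*exp(12))*exp(-12)/16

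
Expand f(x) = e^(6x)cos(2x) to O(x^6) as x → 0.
1 + 6*x + 16*x**2 + 24*x**3 + 56*x**4/3 - 16*x**5/5 + O(x**6)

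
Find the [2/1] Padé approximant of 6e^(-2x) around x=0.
(4*x**2 - 8*x + 6)/(2*x/3 + 1)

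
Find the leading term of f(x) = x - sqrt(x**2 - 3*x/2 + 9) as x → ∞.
3/4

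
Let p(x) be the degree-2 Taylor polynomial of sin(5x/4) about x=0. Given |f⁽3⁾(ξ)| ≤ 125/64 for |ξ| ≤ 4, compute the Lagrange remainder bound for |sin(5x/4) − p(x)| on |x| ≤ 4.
125/6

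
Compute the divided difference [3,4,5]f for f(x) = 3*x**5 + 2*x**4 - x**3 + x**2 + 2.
2163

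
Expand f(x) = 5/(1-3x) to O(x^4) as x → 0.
5 + 15*x + 45*x**2 + 135*x**3 + O(x**4)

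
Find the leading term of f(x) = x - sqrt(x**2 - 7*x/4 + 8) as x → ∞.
7/8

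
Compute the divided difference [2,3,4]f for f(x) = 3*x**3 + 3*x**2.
30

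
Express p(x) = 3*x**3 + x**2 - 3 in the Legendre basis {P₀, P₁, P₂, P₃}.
(-8/3)P₀ + (9/5)P₁ + (2/3)P₂ + (6/5)P₃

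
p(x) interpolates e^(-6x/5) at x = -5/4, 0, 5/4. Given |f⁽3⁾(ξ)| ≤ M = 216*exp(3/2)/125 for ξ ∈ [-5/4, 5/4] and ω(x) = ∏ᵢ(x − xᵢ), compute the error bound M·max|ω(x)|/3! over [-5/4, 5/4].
sqrt(3)*exp(3/2)/8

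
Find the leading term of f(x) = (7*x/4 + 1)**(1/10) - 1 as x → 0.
7*x/40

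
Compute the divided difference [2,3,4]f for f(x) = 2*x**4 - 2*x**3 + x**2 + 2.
93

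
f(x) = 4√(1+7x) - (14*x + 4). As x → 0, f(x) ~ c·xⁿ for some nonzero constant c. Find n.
2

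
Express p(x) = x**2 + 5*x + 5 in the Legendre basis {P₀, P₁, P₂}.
(16/3)P₀ + (5)P₁ + (2/3)P₂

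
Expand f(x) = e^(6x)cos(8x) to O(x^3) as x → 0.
1 + 6*x - 14*x**2 + O(x**3)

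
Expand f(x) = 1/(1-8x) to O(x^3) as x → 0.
1 + 8*x + 64*x**2 + O(x**3)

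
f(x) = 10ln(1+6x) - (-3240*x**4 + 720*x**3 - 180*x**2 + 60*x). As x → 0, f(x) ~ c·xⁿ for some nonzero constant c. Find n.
5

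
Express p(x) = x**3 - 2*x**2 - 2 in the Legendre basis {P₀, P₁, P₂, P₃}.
(-8/3)P₀ + (3/5)P₁ + (-4/3)P₂ + (2/5)P₃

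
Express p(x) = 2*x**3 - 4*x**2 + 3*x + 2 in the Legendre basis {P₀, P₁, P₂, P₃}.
(2/3)P₀ + (21/5)P₁ + (-8/3)P₂ + (4/5)P₃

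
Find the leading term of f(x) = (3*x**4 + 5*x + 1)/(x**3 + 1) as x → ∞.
3*x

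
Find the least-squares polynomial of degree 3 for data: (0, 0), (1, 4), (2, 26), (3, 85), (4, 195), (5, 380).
-5/42 + (401/252)x + (-11/42)x² + (109/36)x³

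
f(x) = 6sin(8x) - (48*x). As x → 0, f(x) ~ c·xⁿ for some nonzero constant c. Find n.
3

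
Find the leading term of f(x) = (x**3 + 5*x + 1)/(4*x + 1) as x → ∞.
x**2/4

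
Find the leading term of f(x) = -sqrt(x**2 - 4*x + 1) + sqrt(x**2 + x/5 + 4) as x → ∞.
21/10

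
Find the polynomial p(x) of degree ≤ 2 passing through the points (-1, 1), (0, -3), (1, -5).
x**2 - 3*x - 3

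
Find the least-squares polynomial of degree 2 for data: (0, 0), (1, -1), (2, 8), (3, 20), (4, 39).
-16/35 + (-167/70)x + (43/14)x²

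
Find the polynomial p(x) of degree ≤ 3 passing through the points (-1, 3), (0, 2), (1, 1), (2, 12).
2*x**3 - 3*x + 2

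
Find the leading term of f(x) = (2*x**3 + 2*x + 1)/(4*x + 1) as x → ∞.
x**2/2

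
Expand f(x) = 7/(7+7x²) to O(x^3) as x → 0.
1 - x**2 + O(x**3)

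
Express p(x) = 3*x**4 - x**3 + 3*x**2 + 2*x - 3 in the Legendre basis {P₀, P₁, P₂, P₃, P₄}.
(-7/5)P₀ + (7/5)P₁ + (26/7)P₂ + (-2/5)P₃ + (24/35)P₄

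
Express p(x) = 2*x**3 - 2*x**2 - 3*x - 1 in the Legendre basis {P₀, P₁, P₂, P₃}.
(-5/3)P₀ + (-9/5)P₁ + (-4/3)P₂ + (4/5)P₃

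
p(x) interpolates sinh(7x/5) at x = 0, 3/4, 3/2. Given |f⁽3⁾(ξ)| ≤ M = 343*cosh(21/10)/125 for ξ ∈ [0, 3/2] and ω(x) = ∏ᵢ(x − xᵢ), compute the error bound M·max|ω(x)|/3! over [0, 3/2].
343*sqrt(3)*cosh(21/10)/8000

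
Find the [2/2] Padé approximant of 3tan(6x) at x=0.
18*x/(1 - 12*x**2)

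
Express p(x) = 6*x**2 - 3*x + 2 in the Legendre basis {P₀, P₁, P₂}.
(4)P₀ + (-3)P₁ + (4)P₂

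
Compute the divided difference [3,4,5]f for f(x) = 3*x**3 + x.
36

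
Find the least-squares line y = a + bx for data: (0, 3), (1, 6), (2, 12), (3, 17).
a = 23/10, b = 24/5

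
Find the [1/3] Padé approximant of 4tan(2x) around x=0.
8*x/(1 - 4*x**2/3)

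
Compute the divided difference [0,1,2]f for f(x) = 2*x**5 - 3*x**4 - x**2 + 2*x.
8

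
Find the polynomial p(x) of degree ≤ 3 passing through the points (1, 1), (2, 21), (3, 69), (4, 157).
2*x**3 + 2*x**2 - 3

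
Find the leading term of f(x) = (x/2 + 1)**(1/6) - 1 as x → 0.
x/12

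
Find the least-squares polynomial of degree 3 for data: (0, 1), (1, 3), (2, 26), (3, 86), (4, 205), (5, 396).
22/21 + (-313/126)x + (121/84)x² + (107/36)x³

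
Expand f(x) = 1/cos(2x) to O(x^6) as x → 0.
1 + 2*x**2 + 10*x**4/3 + O(x**6)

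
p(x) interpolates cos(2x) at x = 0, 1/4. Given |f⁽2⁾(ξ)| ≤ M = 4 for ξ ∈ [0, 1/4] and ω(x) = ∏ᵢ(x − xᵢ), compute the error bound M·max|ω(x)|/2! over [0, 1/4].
1/32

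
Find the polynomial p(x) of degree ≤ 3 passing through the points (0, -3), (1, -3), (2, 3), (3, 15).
3*x**2 - 3*x - 3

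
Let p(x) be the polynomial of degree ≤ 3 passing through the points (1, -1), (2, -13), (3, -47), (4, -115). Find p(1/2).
1/2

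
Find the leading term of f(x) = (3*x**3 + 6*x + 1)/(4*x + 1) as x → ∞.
3*x**2/4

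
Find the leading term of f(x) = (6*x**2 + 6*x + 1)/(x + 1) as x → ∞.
6*x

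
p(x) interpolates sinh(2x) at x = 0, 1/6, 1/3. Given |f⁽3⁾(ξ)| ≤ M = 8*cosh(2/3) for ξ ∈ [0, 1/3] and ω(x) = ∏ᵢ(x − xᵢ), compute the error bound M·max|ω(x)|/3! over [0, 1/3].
sqrt(3)*cosh(2/3)/729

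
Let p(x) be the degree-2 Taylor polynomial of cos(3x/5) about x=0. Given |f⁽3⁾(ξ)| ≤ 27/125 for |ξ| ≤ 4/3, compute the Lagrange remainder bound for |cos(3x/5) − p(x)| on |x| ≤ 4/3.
32/375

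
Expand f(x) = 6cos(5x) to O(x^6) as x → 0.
6 - 75*x**2 + 625*x**4/4 + O(x**6)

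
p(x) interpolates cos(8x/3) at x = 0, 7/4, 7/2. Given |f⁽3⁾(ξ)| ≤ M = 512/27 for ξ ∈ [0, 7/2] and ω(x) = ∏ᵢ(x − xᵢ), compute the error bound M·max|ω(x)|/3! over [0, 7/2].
2744*sqrt(3)/729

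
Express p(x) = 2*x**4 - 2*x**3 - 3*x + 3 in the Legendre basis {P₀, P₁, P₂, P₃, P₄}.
(17/5)P₀ + (-21/5)P₁ + (8/7)P₂ + (-4/5)P₃ + (16/35)P₄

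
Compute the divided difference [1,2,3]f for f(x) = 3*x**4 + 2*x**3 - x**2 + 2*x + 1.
86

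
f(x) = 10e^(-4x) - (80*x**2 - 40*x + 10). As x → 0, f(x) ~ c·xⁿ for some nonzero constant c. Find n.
3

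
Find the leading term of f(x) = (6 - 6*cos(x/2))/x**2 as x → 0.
3/4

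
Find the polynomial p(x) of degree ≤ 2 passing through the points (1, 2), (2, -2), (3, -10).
-2*x**2 + 2*x + 2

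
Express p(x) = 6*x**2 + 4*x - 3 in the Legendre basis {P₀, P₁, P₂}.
-P₀ + (4)P₁ + (4)P₂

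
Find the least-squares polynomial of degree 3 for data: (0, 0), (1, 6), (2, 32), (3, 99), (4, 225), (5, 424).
31/126 + (-115/756)x + (20/9)x² + (319/108)x³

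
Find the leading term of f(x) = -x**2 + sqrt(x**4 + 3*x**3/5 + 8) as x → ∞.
3*x/10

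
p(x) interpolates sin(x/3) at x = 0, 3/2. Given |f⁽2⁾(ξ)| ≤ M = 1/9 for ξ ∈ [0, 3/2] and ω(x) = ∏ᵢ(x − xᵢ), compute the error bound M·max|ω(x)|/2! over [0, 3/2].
1/32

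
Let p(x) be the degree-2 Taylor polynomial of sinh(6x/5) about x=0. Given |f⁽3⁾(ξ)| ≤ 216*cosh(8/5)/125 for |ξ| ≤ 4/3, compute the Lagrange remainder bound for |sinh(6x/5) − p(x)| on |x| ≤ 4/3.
256*cosh(8/5)/375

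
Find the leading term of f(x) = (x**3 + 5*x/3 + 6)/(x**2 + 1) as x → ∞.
x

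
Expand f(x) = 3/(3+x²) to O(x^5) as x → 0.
1 - x**2/3 + x**4/9 + O(x**5)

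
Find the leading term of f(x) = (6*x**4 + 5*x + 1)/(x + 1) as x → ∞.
6*x**3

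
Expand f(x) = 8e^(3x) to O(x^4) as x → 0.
8 + 24*x + 36*x**2 + 36*x**3 + O(x**4)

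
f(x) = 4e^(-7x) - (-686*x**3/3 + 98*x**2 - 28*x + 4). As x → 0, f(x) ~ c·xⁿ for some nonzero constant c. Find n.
4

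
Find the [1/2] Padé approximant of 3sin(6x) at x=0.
18*x/(6*x**2 + 1)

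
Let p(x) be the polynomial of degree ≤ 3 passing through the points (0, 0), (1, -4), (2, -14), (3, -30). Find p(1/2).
-5/4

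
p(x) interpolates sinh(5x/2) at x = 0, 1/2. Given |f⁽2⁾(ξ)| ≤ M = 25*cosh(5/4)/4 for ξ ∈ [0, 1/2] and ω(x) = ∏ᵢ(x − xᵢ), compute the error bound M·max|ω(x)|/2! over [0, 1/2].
25*cosh(5/4)/128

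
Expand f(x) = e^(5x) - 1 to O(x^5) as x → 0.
5*x + 25*x**2/2 + 125*x**3/6 + 625*x**4/24 + O(x**5)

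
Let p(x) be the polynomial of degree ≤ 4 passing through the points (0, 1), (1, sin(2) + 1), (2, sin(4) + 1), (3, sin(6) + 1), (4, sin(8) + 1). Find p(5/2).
45*sin(4)/64 - 5*sin(2)/32 + 15*sin(6)/32 - 5*sin(8)/128 + 1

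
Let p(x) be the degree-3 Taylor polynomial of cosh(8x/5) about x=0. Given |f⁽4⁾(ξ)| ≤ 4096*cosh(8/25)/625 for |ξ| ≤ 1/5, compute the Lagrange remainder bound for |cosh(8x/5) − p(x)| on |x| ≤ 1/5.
512*cosh(8/25)/1171875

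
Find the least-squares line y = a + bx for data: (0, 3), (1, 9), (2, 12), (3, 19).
a = 31/10, b = 51/10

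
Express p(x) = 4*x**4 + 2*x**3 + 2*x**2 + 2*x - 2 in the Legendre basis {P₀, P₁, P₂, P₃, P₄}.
(-8/15)P₀ + (16/5)P₁ + (76/21)P₂ + (4/5)P₃ + (32/35)P₄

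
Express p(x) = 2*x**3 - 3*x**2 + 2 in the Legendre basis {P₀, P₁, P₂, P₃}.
P₀ + (6/5)P₁ + (-2)P₂ + (4/5)P₃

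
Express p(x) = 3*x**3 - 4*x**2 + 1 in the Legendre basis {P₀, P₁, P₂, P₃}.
(-1/3)P₀ + (9/5)P₁ + (-8/3)P₂ + (6/5)P₃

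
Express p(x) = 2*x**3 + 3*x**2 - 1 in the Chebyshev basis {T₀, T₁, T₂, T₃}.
(1/2)T₀ + (3/2)T₁ + (3/2)T₂ + (1/2)T₃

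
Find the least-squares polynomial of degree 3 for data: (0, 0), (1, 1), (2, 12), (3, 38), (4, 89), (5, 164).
19/126 + (-2209/756)x + (635/252)x² + (25/27)x³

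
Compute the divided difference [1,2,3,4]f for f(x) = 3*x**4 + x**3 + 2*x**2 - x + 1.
31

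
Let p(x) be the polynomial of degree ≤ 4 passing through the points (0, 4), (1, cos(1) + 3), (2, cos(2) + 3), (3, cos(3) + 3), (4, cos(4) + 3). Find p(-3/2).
-693*cos(1)/32 + 1485*cos(2)/64 + 315*cos(4)/128 - 385*cos(3)/32 + 1539/128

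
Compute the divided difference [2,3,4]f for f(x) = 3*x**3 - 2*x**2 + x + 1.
25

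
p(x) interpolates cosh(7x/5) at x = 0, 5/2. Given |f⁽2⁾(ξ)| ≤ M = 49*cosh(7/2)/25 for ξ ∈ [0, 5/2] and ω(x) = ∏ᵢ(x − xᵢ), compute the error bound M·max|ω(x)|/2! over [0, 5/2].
49*cosh(7/2)/32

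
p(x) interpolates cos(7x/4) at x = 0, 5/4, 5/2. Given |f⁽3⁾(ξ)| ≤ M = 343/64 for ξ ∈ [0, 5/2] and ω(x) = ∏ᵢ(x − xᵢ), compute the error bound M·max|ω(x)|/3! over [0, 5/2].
42875*sqrt(3)/110592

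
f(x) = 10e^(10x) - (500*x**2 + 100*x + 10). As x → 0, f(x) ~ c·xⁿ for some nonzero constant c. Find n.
3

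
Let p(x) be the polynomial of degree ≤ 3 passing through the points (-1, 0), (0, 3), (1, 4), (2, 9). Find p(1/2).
27/8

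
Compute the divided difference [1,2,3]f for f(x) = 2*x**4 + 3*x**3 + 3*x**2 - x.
71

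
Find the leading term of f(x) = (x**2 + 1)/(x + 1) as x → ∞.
x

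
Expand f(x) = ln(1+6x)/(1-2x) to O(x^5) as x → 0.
6*x - 6*x**2 + 60*x**3 - 204*x**4 + O(x**5)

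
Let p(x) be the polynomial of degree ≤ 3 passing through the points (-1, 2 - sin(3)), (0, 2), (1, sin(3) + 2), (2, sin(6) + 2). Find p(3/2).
5*sin(6)/16 + 7*sin(3)/8 + 2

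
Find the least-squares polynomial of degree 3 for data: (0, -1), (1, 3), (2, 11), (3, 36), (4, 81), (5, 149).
-38/63 + (89/378)x + (143/126)x² + (26/27)x³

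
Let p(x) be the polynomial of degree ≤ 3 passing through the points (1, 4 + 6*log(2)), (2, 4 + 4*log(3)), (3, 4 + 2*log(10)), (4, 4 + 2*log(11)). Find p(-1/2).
log(10995116277760000000000000000*11**(5/8)*2**(1/4)*3**(3/4)*5**(7/8)/12846465423973394586004152411) + 4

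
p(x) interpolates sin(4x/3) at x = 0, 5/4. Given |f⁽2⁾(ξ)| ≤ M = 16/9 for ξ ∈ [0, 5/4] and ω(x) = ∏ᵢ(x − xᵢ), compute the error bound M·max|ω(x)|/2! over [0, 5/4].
25/72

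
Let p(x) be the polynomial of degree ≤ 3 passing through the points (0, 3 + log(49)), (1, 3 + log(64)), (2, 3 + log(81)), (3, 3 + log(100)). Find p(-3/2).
3 + log(538611877086141384090327861*5**(5/8)*6**(3/4)*7**(1/8)/236118324143482260684800000)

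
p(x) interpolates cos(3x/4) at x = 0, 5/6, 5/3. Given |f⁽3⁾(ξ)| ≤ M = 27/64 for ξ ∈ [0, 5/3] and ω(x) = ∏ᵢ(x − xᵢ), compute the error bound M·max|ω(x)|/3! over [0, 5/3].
125*sqrt(3)/13824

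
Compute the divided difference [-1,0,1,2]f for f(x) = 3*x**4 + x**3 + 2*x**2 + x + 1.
7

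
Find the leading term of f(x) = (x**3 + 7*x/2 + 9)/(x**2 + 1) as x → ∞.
x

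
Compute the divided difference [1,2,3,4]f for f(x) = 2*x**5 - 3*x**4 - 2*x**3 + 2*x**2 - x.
98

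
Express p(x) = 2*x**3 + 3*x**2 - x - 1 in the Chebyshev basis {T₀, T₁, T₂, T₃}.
(1/2)T₀ + (1/2)T₁ + (3/2)T₂ + (1/2)T₃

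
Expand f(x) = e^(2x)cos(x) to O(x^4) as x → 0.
1 + 2*x + 3*x**2/2 + x**3/3 + O(x**4)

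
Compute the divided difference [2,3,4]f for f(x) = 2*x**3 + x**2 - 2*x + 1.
19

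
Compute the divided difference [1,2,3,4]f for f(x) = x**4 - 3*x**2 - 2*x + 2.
10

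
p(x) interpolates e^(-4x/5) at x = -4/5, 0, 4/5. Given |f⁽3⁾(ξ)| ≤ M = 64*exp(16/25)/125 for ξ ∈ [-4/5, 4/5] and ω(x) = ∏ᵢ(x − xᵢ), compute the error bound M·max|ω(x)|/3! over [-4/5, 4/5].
4096*sqrt(3)*exp(16/25)/421875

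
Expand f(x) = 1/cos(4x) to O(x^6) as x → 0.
1 + 8*x**2 + 160*x**4/3 + O(x**6)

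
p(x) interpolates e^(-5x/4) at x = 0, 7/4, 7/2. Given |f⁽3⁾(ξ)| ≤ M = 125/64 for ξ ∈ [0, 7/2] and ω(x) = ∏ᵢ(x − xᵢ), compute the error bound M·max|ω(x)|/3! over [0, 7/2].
42875*sqrt(3)/110592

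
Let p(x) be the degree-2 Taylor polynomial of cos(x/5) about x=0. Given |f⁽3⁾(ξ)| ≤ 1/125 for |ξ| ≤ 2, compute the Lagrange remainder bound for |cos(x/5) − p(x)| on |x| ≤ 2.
4/375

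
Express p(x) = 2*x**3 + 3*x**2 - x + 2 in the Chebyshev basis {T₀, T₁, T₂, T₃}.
(7/2)T₀ + (1/2)T₁ + (3/2)T₂ + (1/2)T₃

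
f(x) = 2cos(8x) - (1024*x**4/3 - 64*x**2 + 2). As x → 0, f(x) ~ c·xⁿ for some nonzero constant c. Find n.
6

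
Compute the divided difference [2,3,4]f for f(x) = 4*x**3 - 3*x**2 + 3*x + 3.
33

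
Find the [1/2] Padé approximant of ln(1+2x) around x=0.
2*x/(-x**2/3 + x + 1)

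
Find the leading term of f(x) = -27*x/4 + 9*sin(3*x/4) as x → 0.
-81*x**3/128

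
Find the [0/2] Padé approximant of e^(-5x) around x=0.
1/(25*x**2/2 + 5*x + 1)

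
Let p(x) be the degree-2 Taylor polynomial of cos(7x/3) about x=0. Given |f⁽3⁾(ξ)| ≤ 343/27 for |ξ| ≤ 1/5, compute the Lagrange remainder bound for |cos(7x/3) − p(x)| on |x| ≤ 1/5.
343/20250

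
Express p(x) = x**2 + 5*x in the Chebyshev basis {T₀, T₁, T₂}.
(1/2)T₀ + (5)T₁ + (1/2)T₂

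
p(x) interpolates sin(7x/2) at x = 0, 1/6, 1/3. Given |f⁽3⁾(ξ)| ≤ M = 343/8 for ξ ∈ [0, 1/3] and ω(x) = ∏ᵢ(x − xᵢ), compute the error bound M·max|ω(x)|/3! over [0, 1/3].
343*sqrt(3)/46656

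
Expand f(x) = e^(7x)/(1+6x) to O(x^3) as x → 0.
1 + x + 37*x**2/2 + O(x**3)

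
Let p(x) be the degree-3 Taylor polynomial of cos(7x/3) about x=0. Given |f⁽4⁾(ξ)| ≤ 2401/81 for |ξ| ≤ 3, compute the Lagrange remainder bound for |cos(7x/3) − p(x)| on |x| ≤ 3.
2401/24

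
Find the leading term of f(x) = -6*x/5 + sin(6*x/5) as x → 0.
-36*x**3/125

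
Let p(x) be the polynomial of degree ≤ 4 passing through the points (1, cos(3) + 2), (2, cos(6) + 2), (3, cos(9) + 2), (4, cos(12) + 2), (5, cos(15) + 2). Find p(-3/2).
5005*cos(9)/64 - 2145*cos(6)/32 - 1365*cos(12)/32 + 3003*cos(3)/128 + 1155*cos(15)/128 + 2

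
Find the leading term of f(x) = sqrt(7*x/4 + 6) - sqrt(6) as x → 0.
7*sqrt(6)*x/48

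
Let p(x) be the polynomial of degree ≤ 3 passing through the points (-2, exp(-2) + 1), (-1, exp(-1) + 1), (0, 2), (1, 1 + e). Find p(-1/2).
(-1 + 9*e + (25 - e)*exp(2))*exp(-2)/16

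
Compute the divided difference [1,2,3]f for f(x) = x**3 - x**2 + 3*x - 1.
5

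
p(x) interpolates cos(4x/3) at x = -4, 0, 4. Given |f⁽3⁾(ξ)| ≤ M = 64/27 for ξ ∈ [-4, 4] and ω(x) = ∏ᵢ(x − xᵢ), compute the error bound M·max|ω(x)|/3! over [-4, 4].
4096*sqrt(3)/729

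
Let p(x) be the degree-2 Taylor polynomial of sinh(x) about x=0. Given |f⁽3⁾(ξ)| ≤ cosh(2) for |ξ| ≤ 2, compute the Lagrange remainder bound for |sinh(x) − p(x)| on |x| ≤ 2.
4*cosh(2)/3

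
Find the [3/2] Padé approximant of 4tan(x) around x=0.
4*x*(15 - x**2)/(15*(1 - 2*x**2/5))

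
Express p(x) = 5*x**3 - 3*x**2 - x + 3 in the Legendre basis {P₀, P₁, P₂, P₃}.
(2)P₀ + (2)P₁ + (-2)P₂ + (2)P₃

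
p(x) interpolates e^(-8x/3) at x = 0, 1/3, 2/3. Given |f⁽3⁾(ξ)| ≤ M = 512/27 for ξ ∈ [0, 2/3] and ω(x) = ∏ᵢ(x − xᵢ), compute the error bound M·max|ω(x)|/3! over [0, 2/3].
512*sqrt(3)/19683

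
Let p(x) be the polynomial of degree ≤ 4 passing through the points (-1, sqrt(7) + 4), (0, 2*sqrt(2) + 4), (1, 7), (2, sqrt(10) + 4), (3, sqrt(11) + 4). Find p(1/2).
-5*sqrt(10)/32 - 5*sqrt(7)/128 + 3*sqrt(11)/128 + 15*sqrt(2)/16 + 391/64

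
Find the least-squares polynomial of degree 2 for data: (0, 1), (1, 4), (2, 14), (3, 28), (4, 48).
29/35 + (33/35)x + (19/7)x²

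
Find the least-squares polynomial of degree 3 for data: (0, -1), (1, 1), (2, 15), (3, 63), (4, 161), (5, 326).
-50/63 + (1/189)x + (-473/252)x² + (323/108)x³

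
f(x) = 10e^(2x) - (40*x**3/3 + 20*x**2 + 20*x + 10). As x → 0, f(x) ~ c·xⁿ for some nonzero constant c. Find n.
4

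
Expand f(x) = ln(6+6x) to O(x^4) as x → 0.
log(6) + x - x**2/2 + x**3/3 + O(x**4)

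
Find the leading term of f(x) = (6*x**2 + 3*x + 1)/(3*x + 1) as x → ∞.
2*x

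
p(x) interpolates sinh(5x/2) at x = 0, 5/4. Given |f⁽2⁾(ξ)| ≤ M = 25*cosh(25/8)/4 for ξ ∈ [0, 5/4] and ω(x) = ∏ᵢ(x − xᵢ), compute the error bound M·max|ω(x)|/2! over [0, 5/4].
625*cosh(25/8)/512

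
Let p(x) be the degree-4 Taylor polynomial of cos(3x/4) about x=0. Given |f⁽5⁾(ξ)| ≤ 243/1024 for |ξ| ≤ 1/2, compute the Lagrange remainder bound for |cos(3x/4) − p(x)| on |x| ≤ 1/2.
81/1310720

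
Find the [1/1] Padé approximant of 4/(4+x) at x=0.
1/(x/4 + 1)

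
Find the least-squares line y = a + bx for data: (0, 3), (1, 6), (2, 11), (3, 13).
a = 3, b = 7/2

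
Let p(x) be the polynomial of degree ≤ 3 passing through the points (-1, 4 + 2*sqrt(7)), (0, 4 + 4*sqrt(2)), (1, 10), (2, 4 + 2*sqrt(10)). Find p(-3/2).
-35*sqrt(2)/4 - 5*sqrt(10)/8 + 35*sqrt(7)/8 + 95/8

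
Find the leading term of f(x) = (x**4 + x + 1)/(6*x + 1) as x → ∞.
x**3/6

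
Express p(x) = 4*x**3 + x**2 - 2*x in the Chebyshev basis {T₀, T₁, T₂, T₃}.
(1/2)T₀ + T₁ + (1/2)T₂ + T₃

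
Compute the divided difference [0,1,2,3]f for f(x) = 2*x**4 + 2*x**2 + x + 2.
12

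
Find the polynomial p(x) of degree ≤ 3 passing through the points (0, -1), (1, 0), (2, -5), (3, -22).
-x**3 + 2*x - 1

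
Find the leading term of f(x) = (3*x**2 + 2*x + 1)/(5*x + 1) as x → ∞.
3*x/5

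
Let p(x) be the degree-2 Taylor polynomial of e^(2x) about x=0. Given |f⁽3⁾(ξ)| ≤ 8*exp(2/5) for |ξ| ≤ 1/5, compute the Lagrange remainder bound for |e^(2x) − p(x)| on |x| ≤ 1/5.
4*exp(2/5)/375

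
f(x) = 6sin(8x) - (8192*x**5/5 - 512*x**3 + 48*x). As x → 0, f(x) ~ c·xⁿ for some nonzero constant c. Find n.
7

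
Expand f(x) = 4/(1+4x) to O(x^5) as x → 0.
4 - 16*x + 64*x**2 - 256*x**3 + 1024*x**4 + O(x**5)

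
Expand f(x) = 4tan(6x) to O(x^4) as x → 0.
24*x + 288*x**3 + O(x**4)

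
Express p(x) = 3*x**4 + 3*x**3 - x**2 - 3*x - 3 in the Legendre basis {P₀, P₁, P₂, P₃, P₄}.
(-41/15)P₀ + (-6/5)P₁ + (22/21)P₂ + (6/5)P₃ + (24/35)P₄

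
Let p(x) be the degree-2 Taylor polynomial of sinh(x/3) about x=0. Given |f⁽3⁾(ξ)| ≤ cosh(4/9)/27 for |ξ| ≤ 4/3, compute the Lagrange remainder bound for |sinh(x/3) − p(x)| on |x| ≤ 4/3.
32*cosh(4/9)/2187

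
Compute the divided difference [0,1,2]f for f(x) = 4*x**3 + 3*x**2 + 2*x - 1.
15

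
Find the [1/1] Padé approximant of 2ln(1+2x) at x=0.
4*x/(x + 1)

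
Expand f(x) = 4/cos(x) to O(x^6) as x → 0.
4 + 2*x**2 + 5*x**4/6 + O(x**6)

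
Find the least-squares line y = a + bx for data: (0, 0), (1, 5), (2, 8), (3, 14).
a = 0, b = 9/2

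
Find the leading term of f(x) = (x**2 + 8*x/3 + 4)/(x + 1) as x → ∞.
x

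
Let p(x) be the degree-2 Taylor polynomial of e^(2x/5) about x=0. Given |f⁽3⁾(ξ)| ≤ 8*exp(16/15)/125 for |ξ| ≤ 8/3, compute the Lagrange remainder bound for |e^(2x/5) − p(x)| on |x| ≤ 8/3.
2048*exp(16/15)/10125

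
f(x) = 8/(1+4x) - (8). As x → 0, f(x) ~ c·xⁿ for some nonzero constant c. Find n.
1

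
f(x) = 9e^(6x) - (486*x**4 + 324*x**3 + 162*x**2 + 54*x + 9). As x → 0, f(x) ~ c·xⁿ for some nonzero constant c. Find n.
5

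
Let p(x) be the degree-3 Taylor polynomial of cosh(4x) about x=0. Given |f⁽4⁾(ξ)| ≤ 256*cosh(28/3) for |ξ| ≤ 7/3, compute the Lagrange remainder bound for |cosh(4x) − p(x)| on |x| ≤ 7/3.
76832*cosh(28/3)/243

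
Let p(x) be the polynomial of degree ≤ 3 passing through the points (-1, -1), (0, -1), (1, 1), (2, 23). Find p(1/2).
-11/8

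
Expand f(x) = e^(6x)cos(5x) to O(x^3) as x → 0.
1 + 6*x + 11*x**2/2 + O(x**3)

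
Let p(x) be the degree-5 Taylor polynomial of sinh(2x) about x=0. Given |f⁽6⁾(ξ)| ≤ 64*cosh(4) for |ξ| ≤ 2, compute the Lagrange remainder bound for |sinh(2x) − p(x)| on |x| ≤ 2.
256*cosh(4)/45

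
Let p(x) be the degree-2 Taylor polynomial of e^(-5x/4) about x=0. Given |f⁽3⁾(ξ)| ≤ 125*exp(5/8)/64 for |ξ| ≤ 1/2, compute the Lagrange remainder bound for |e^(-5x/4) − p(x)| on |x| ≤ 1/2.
125*exp(5/8)/3072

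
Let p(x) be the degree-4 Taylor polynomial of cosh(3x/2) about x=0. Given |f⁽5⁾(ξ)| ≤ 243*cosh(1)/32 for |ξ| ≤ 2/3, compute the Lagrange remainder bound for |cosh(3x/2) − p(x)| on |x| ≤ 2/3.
cosh(1)/120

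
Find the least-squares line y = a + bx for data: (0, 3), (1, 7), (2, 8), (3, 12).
a = 33/10, b = 14/5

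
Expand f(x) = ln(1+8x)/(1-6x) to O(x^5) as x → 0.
8*x + 16*x**2 + 800*x**3/3 + 576*x**4 + O(x**5)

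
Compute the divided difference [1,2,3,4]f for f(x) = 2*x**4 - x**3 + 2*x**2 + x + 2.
19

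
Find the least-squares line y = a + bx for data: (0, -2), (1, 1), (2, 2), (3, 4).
a = -8/5, b = 19/10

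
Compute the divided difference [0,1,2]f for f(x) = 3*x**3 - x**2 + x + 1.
8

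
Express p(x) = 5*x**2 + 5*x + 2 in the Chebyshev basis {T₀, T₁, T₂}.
(9/2)T₀ + (5)T₁ + (5/2)T₂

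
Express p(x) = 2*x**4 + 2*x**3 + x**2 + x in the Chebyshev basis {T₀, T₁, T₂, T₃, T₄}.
(5/4)T₀ + (5/2)T₁ + (3/2)T₂ + (1/2)T₃ + (1/4)T₄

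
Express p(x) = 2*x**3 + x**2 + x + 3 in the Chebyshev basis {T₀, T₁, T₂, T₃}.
(7/2)T₀ + (5/2)T₁ + (1/2)T₂ + (1/2)T₃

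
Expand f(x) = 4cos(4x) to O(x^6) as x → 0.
4 - 32*x**2 + 128*x**4/3 + O(x**6)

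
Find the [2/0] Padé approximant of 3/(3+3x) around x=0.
x**2 - x + 1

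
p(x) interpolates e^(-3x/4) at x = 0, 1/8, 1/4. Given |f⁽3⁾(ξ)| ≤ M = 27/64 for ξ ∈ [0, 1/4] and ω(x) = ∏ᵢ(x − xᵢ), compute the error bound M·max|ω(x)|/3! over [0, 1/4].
sqrt(3)/32768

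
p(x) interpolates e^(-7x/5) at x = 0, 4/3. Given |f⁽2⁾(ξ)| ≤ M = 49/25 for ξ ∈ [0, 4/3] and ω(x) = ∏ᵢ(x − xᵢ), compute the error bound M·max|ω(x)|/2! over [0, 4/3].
98/225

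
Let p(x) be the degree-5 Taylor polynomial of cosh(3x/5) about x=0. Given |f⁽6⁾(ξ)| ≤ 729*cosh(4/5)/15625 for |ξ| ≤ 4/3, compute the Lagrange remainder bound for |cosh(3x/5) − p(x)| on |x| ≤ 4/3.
256*cosh(4/5)/703125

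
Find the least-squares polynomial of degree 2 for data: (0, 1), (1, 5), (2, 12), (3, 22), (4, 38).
44/35 + (97/70)x + (27/14)x²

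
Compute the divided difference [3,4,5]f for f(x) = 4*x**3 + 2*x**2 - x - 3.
50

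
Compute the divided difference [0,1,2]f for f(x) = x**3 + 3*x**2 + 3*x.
6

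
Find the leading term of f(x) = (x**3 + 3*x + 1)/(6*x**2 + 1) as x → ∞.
x/6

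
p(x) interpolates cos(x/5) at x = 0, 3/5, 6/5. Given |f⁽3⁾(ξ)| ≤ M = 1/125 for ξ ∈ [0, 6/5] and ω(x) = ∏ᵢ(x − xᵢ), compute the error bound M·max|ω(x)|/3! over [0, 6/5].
sqrt(3)/15625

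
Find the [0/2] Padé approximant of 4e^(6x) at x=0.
4/(18*x**2 - 6*x + 1)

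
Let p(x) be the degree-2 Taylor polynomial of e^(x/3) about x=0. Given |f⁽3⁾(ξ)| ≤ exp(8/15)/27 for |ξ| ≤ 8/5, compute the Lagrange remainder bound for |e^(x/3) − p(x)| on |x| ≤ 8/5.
256*exp(8/15)/10125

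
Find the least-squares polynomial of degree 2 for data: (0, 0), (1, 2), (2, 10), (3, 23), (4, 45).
8/35 + (-123/70)x + (45/14)x²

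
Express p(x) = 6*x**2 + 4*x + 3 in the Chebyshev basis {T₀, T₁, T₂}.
(6)T₀ + (4)T₁ + (3)T₂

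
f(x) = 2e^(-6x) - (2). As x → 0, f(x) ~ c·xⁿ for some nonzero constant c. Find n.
1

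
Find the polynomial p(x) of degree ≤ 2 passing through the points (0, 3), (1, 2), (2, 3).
x**2 - 2*x + 3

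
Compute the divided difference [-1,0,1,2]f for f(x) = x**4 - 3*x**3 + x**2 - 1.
-1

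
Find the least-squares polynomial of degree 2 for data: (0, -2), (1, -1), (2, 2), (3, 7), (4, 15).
-67/35 + (-13/35)x + (8/7)x²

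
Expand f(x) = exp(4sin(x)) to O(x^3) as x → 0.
1 + 4*x + 8*x**2 + O(x**3)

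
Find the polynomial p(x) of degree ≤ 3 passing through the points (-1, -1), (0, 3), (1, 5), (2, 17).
2*x**3 - x**2 + x + 3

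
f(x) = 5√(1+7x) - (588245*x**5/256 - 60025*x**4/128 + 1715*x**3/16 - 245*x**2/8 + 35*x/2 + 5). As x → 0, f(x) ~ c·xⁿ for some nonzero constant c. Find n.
6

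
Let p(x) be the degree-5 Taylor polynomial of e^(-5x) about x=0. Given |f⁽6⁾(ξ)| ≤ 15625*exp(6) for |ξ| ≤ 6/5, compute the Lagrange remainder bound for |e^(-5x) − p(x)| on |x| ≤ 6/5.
324*exp(6)/5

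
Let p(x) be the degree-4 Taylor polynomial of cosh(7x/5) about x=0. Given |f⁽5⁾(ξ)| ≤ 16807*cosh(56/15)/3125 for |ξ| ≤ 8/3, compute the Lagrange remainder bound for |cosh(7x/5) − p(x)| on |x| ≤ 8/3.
68841472*cosh(56/15)/11390625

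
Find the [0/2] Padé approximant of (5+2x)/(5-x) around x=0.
1/(6*x**2/25 - 3*x/5 + 1)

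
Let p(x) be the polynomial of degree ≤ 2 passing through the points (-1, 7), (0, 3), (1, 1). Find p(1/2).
7/4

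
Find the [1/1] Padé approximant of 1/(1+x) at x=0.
1/(x + 1)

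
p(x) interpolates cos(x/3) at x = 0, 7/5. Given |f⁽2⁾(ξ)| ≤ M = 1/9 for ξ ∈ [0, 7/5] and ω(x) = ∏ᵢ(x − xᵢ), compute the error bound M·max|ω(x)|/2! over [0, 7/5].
49/1800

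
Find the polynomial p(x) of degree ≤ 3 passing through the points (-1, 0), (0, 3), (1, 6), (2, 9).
3*x + 3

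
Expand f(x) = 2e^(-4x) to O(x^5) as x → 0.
2 - 8*x + 16*x**2 - 64*x**3/3 + 64*x**4/3 + O(x**5)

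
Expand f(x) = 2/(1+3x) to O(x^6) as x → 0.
2 - 6*x + 18*x**2 - 54*x**3 + 162*x**4 - 486*x**5 + O(x**6)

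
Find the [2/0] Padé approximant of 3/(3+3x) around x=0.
x**2 - x + 1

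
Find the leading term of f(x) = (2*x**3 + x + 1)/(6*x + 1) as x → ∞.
x**2/3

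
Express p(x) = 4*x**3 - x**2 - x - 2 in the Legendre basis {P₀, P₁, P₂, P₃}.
(-7/3)P₀ + (7/5)P₁ + (-2/3)P₂ + (8/5)P₃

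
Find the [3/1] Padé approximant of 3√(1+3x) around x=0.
(-81*x**3/64 + 81*x**2/16 + 81*x/8 + 3)/(15*x/8 + 1)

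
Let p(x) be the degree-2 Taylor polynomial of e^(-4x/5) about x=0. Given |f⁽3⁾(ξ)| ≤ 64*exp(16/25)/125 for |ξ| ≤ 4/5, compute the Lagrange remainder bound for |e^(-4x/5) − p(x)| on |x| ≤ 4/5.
2048*exp(16/25)/46875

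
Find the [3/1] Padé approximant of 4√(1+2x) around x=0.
(-x**3/2 + 3*x**2 + 9*x + 4)/(5*x/4 + 1)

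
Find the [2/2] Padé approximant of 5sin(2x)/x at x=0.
(10 - 14*x**2/3)/(x**2/5 + 1)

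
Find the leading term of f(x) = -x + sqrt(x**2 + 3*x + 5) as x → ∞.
3/2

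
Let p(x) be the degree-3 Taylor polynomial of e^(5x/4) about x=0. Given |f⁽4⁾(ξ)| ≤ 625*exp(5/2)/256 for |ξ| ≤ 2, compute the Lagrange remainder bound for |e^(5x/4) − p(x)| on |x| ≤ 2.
625*exp(5/2)/384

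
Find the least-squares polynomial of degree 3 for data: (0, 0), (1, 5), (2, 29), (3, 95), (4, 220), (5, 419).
19/63 + (-218/189)x + (239/126)x² + (163/54)x³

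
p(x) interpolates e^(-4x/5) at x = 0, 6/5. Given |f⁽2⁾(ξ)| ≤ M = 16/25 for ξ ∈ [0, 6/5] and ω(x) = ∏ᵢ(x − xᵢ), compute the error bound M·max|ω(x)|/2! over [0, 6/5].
72/625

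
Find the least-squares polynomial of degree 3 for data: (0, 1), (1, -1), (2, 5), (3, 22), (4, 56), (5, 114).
107/126 + (-2147/756)x + (139/252)x² + (49/54)x³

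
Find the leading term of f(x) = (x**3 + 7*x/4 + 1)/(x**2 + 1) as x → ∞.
x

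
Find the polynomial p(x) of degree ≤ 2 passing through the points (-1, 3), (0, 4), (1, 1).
-2*x**2 - x + 4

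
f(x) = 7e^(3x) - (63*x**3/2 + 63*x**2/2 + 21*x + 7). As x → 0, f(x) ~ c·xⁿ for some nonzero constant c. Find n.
4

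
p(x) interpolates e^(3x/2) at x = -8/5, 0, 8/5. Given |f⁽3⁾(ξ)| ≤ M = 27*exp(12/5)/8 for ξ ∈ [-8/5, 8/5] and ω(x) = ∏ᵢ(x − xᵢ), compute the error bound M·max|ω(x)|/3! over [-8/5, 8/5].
64*sqrt(3)*exp(12/5)/125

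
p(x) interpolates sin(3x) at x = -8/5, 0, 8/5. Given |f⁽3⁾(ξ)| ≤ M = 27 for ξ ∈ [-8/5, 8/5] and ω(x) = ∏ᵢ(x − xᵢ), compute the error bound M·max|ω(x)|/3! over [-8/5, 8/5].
512*sqrt(3)/125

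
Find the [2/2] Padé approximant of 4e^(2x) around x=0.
(4*x**2/3 + 4*x + 4)/(x**2/3 - x + 1)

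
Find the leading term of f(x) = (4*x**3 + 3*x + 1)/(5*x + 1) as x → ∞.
4*x**2/5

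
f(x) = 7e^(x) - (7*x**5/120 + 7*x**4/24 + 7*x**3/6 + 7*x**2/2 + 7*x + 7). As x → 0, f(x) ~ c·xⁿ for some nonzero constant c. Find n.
6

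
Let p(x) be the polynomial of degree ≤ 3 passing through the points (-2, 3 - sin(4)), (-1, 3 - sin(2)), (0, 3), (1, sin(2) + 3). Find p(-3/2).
-7*sin(2)/8 - 5*sin(4)/16 + 3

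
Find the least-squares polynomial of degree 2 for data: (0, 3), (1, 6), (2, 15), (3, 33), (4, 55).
102/35 + (-23/70)x + (47/14)x²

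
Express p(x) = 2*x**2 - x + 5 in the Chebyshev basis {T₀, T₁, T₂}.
(6)T₀ - T₁ + T₂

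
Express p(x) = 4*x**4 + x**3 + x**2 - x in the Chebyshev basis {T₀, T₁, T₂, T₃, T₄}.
(2)T₀ + (-1/4)T₁ + (5/2)T₂ + (1/4)T₃ + (1/2)T₄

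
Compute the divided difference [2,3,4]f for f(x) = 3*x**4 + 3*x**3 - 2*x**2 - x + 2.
190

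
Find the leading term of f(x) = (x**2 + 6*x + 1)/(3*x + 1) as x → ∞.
x/3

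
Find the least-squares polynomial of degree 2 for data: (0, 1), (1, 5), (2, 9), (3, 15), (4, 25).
7/5 + (9/5)x + x²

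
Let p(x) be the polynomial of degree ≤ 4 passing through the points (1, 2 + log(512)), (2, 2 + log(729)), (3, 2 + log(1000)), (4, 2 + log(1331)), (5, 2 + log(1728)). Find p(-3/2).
2 + log(59285549689505892056868344324448208820874232148807968788202283012051522375647232000000000000000000000000000000000000000000000000000000000000000000000000000000000000000000000000000000000000000000000000000000000000000000000000000000000000000000000000000000000000000000000000000000000000000000000000000000000000000000*11**(1/32)*2**(115/128)*3**(113/128)*5**(39/64)/4964270922240166408221004307194249298496206077163764027893898324916734096542073902857075946203322479309131218048907375042182641740738711201260602286732270372571623549738597309279375101742125597215136036079477323249567497014035985854175285265995183679140228471688194057401065078720151908474662955044905024186453601)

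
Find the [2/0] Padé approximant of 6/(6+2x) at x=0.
x**2/9 - x/3 + 1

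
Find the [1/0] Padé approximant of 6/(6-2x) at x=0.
x/3 + 1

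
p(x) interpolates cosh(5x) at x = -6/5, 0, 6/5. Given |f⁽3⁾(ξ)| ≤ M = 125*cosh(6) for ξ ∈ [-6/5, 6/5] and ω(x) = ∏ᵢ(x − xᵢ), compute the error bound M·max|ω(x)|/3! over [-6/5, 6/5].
8*sqrt(3)*cosh(6)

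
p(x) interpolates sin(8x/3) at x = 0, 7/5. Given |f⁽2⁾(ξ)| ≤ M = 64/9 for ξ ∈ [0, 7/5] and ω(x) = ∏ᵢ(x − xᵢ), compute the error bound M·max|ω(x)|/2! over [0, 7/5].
392/225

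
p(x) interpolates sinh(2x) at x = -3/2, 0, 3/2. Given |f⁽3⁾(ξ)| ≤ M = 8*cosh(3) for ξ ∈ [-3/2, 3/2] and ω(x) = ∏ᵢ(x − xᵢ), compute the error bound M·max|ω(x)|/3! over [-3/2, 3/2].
sqrt(3)*cosh(3)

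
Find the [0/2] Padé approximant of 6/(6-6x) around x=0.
1/(1 - x)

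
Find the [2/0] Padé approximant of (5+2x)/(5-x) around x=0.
3*x**2/25 + 3*x/5 + 1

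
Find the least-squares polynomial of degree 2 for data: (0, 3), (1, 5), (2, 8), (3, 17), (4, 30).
17/5 + (-7/5)x + (2)x²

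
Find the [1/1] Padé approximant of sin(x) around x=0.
x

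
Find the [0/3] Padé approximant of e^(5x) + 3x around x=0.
1/(-1997*x**3/6 + 103*x**2/2 - 8*x + 1)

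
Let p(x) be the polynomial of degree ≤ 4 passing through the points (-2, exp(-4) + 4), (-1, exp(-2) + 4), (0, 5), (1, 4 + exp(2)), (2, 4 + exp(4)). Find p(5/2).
5*(-84*exp(6) - 36*exp(2) + 7 + 178*exp(4) + 63*exp(8))*exp(-4)/128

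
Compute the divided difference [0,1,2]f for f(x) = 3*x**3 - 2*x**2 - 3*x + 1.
7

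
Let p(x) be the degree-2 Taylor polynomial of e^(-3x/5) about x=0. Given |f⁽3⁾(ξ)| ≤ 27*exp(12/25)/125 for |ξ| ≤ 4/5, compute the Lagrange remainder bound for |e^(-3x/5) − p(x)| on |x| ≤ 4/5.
288*exp(12/25)/15625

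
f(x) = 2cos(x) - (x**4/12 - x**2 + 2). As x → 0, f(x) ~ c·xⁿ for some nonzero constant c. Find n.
6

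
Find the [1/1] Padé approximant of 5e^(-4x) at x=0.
(5 - 10*x)/(2*x + 1)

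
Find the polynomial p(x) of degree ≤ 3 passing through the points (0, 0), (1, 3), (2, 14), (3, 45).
2*x**3 - 2*x**2 + 3*x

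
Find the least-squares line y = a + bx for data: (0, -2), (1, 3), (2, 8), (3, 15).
a = -12/5, b = 28/5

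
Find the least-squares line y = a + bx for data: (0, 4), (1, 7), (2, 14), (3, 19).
a = 16/5, b = 26/5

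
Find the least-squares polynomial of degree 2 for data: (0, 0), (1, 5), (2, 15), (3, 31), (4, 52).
1/35 + (15/7)x + (19/7)x²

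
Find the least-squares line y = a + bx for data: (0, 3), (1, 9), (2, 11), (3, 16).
a = 18/5, b = 41/10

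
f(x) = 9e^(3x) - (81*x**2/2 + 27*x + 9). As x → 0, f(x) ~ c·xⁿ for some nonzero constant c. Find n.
3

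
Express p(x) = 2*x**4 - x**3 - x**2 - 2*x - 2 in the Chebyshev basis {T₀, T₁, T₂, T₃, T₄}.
(-7/4)T₀ + (-11/4)T₁ + (1/2)T₂ + (-1/4)T₃ + (1/4)T₄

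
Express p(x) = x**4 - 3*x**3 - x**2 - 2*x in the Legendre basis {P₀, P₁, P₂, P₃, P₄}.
(-2/15)P₀ + (-19/5)P₁ + (-2/21)P₂ + (-6/5)P₃ + (8/35)P₄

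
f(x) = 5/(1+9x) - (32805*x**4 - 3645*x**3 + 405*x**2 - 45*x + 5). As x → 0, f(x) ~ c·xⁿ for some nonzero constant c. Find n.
5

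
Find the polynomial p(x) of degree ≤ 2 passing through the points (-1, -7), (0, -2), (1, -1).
-2*x**2 + 3*x - 2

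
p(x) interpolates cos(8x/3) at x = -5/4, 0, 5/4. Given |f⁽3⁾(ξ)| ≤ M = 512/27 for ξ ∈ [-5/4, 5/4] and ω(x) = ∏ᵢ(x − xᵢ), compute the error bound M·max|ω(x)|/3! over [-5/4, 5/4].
1000*sqrt(3)/729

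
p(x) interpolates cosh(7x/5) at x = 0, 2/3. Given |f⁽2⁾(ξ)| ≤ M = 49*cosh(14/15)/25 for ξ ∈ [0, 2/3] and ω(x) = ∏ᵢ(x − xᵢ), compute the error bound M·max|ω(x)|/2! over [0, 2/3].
49*cosh(14/15)/450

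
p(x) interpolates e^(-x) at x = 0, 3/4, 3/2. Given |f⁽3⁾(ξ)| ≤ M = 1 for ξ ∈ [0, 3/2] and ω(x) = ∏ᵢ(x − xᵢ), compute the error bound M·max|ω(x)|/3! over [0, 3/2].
sqrt(3)/64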